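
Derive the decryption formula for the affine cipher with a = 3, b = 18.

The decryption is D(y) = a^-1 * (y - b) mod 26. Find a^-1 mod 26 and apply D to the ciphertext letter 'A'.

Step 1: Find a^-1, the modular inverse of 3 mod 26.
Step 2: We need 3 * a^-1 = 1 (mod 26).
Step 3: 3 * 9 = 27 = 1 * 26 + 1, so a^-1 = 9.
Step 4: D(y) = 9(y - 18) mod 26.
Step 5: Apply to 'A' (y = 0): D(0) = 9 * (0 - 18) mod 26 = 9 * -18 mod 26 = 20 -> 'U'.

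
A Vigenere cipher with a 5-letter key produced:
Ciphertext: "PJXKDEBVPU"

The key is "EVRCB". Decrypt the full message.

Step 1: Key 'EVRCB' has length 5. Extended key: EVRCBEVRCB
Step 2: Decrypt each position:
  P(15) - E(4) = 11 = L
  J(9) - V(21) = 14 = O
  X(23) - R(17) = 6 = G
  K(10) - C(2) = 8 = I
  D(3) - B(1) = 2 = C
  E(4) - E(4) = 0 = A
  B(1) - V(21) = 6 = G
  V(21) - R(17) = 4 = E
  P(15) - C(2) = 13 = N
  U(20) - B(1) = 19 = T
Plaintext: LOGICAGENT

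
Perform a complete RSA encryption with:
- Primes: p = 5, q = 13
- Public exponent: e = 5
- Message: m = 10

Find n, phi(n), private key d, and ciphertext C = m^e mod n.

Step 1: n = 5 * 13 = 65.
Step 2: phi(n) = (5-1)(13-1) = 4 * 12 = 48.
Step 3: Find d = 5^(-1) mod 48 = 29.
  Verify: 5 * 29 = 145 = 1 (mod 48).
Step 4: C = 10^5 mod 65 = 30.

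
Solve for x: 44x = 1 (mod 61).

Step 1: We need x such that 44 * x = 1 (mod 61).
Step 2: Using the extended Euclidean algorithm or trial:
  44 * 43 = 1892 = 31 * 61 + 1.
Step 3: Since 1892 mod 61 = 1, the inverse is x = 43.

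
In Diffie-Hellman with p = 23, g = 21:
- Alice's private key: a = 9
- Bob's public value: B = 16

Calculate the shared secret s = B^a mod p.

Step 1: s = B^a mod p = 16^9 mod 23.
  16^1 mod 23 = 16
  16^2 mod 23 = (16 * 16) mod 23 = 3
  16^3 mod 23 = (3 * 16) mod 23 = 2
  16^4 mod 23 = (2 * 16) mod 23 = 9
  16^5 mod 23 = (9 * 16) mod 23 = 6
  16^6 mod 23 = (6 * 16) mod 23 = 4
  16^7 mod 23 = (4 * 16) mod 23 = 18
  16^8 mod 23 = (18 * 16) mod 23 = 12
  16^9 mod 23 = (12 * 16) mod 23 = 8
Result: shared secret = 8.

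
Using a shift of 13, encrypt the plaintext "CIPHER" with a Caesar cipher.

Step 1: For each letter, shift forward by 13 positions (mod 26).
  C (position 2) -> position (2+13) mod 26 = 15 -> P
  I (position 8) -> position (8+13) mod 26 = 21 -> V
  P (position 15) -> position (15+13) mod 26 = 2 -> C
  H (position 7) -> position (7+13) mod 26 = 20 -> U
  E (position 4) -> position (4+13) mod 26 = 17 -> R
  R (position 17) -> position (17+13) mod 26 = 4 -> E
Result: PVCURE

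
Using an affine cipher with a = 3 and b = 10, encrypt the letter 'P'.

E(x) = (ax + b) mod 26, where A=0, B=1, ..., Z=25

Step 1: Convert 'P' to number: x = 15.
Step 2: E(15) = (3 * 15 + 10) mod 26 = 55 mod 26 = 3.
Step 3: Convert 3 back to letter: D.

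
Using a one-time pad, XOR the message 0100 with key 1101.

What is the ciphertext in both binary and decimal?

Step 1: Write out the XOR operation bit by bit:
  Message: 0100
  Key:     1101
  XOR:     1001
Step 2: Convert to decimal: 1001 = 9.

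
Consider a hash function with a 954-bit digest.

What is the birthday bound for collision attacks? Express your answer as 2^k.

Step 1: The birthday paradox gives collision probability ~50% after sqrt(2^n) = 2^(n/2) hashes.
Step 2: For 954-bit output: 2^(954/2) = 2^477.
Step 3: Approximately 2^477 hash computations needed.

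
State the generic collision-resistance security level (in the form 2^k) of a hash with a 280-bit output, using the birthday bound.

Step 1: The birthday paradox gives collision probability ~50% after sqrt(2^n) = 2^(n/2) hashes.
Step 2: For 280-bit output: 2^(280/2) = 2^140.
Step 3: Approximately 2^140 hash computations needed.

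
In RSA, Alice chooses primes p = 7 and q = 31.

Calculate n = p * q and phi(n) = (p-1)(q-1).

Step 1: n = p * q = 7 * 31 = 217.
Step 2: phi(n) = (p-1)(q-1) = 6 * 30 = 180.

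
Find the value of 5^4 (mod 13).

Step 1: Compute 5^4 mod 13 step by step, reducing modulo 13 at each step.
  5^1 mod 13 = 5
  5^2 mod 13 = (5 * 5) mod 13 = 12
  5^3 mod 13 = (12 * 5) mod 13 = 8
  5^4 mod 13 = (8 * 5) mod 13 = 1
Step 2: Result = 1.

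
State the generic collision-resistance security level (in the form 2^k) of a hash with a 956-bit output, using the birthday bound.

Step 1: The birthday paradox gives collision probability ~50% after sqrt(2^n) = 2^(n/2) hashes.
Step 2: For 956-bit output: 2^(956/2) = 2^478.
Step 3: Approximately 2^478 hash computations needed.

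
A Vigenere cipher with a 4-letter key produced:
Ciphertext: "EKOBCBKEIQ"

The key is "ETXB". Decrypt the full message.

Step 1: Key 'ETXB' has length 4. Extended key: ETXBETXBET
Step 2: Decrypt each position:
  E(4) - E(4) = 0 = A
  K(10) - T(19) = 17 = R
  O(14) - X(23) = 17 = R
  B(1) - B(1) = 0 = A
  C(2) - E(4) = 24 = Y
  B(1) - T(19) = 8 = I
  K(10) - X(23) = 13 = N
  E(4) - B(1) = 3 = D
  I(8) - E(4) = 4 = E
  Q(16) - T(19) = 23 = X
Plaintext: ARRAYINDEX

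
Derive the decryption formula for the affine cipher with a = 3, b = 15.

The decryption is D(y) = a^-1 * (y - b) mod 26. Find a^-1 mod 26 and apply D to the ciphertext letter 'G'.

Step 1: Find a^-1, the modular inverse of 3 mod 26.
Step 2: We need 3 * a^-1 = 1 (mod 26).
Step 3: 3 * 9 = 27 = 1 * 26 + 1, so a^-1 = 9.
Step 4: D(y) = 9(y - 15) mod 26.
Step 5: Apply to 'G' (y = 6): D(6) = 9 * (6 - 15) mod 26 = 9 * -9 mod 26 = 23 -> 'X'.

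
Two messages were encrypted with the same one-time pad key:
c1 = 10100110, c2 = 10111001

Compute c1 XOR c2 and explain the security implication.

Step 1: c1 XOR c2 = (m1 XOR k) XOR (m2 XOR k).
Step 2: By XOR associativity/commutativity: = m1 XOR m2 XOR k XOR k = m1 XOR m2.
Step 3: 10100110 XOR 10111001 = 00011111 = 31.
Step 4: The key cancels out! An attacker learns m1 XOR m2 = 31, revealing the relationship between plaintexts.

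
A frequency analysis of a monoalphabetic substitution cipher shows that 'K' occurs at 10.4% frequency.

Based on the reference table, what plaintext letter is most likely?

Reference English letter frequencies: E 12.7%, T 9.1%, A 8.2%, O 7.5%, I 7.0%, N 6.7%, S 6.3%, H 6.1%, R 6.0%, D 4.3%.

Step 1: The observed frequency is 10.4%.
Step 2: Compare with English frequencies:
  E: 12.7% (difference: 2.3%)
  T: 9.1% (difference: 1.3%) <-- closest
  A: 8.2% (difference: 2.2%)
  O: 7.5% (difference: 2.9%)
  I: 7.0% (difference: 3.4%)
  N: 6.7% (difference: 3.7%)
  S: 6.3% (difference: 4.1%)
  H: 6.1% (difference: 4.3%)
  R: 6.0% (difference: 4.4%)
  D: 4.3% (difference: 6.1%)
Step 3: 'K' most likely represents 'T' (frequency 9.1%).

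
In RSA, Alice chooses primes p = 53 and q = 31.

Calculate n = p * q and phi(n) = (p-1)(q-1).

Step 1: n = p * q = 53 * 31 = 1643.
Step 2: phi(n) = (p-1)(q-1) = 52 * 30 = 1560.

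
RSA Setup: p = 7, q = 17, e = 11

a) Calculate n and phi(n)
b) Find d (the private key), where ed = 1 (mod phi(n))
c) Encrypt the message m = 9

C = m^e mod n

Step 1: n = 7 * 17 = 119.
Step 2: phi(n) = (7-1)(17-1) = 6 * 16 = 96.
Step 3: Find d = 11^(-1) mod 96 = 35.
  Verify: 11 * 35 = 385 = 1 (mod 96).
Step 4: C = 9^11 mod 119 = 32.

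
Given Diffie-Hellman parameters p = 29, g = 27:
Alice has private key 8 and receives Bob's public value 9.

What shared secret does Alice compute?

Step 1: s = B^a mod p = 9^8 mod 29.
  9^1 mod 29 = 9
  9^2 mod 29 = (9 * 9) mod 29 = 23
  9^3 mod 29 = (23 * 9) mod 29 = 4
  9^4 mod 29 = (4 * 9) mod 29 = 7
  9^5 mod 29 = (7 * 9) mod 29 = 5
  9^6 mod 29 = (5 * 9) mod 29 = 16
  9^7 mod 29 = (16 * 9) mod 29 = 28
  9^8 mod 29 = (28 * 9) mod 29 = 20
Result: shared secret = 20.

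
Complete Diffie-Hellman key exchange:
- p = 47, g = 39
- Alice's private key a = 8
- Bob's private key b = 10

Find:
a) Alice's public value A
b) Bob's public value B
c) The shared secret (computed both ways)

Step 1: A = g^a mod p = 39^8 mod 47 = 2.
Step 2: B = g^b mod p = 39^10 mod 47 = 34.
Step 3: Alice computes s = B^a mod p = 34^8 mod 47 = 37.
Step 4: Bob computes s = A^b mod p = 2^10 mod 47 = 37.
Both sides agree: shared secret = 37.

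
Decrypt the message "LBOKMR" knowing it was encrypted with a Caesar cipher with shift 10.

Step 1: Reverse the shift by subtracting 10 from each letter position.
  L (position 11) -> position (11-10) mod 26 = 1 -> B
  B (position 1) -> position (1-10) mod 26 = 17 -> R
  O (position 14) -> position (14-10) mod 26 = 4 -> E
  K (position 10) -> position (10-10) mod 26 = 0 -> A
  M (position 12) -> position (12-10) mod 26 = 2 -> C
  R (position 17) -> position (17-10) mod 26 = 7 -> H
Decrypted message: BREACH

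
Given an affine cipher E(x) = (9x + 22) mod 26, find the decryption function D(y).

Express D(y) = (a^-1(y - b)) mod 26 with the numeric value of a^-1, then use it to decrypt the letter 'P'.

Step 1: Find a^-1, the modular inverse of 9 mod 26.
Step 2: We need 9 * a^-1 = 1 (mod 26).
Step 3: 9 * 3 = 27 = 1 * 26 + 1, so a^-1 = 3.
Step 4: D(y) = 3(y - 22) mod 26.
Step 5: Apply to 'P' (y = 15): D(15) = 3 * (15 - 22) mod 26 = 3 * -7 mod 26 = 5 -> 'F'.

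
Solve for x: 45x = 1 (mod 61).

Step 1: We need x such that 45 * x = 1 (mod 61).
Step 2: Using the extended Euclidean algorithm or trial:
  45 * 19 = 855 = 14 * 61 + 1.
Step 3: Since 855 mod 61 = 1, the inverse is x = 19.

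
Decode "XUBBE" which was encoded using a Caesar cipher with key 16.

Step 1: Reverse the shift by subtracting 16 from each letter position.
  X (position 23) -> position (23-16) mod 26 = 7 -> H
  U (position 20) -> position (20-16) mod 26 = 4 -> E
  B (position 1) -> position (1-16) mod 26 = 11 -> L
  B (position 1) -> position (1-16) mod 26 = 11 -> L
  E (position 4) -> position (4-16) mod 26 = 14 -> O
Decrypted message: HELLO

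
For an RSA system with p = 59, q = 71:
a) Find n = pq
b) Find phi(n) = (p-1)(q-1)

Step 1: n = p * q = 59 * 71 = 4189.
Step 2: phi(n) = (p-1)(q-1) = 58 * 70 = 4060.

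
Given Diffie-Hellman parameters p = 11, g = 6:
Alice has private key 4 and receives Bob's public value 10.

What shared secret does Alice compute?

Step 1: s = B^a mod p = 10^4 mod 11.
  10^1 mod 11 = 10
  10^2 mod 11 = (10 * 10) mod 11 = 1
  10^3 mod 11 = (1 * 10) mod 11 = 10
  10^4 mod 11 = (10 * 10) mod 11 = 1
Result: shared secret = 1.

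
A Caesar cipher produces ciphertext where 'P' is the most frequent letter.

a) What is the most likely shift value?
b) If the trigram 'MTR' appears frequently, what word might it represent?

Step 1: In English, 'E' is the most frequent letter (12.7%).
Step 2: The most frequent ciphertext letter is 'P' (position 15).
Step 3: Shift = (15 - 4) mod 26 = 11.
Step 4: Decrypt 'MTR' by shifting back 11:
  M -> B
  T -> I
  R -> G
Step 5: 'MTR' decrypts to 'BIG'.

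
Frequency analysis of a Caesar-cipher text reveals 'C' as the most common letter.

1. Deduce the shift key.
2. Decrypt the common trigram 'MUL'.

Step 1: In English, 'E' is the most frequent letter (12.7%).
Step 2: The most frequent ciphertext letter is 'C' (position 2).
Step 3: Shift = (2 - 4) mod 26 = 24.
Step 4: Decrypt 'MUL' by shifting back 24:
  M -> O
  U -> W
  L -> N
Step 5: 'MUL' decrypts to 'OWN'.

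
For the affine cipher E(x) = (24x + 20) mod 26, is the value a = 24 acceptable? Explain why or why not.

Step 1: Compute gcd(24, 26).
Step 2: gcd(24, 26) = 2.
Since gcd = 2 != 1, 24 shares a common factor with 26, so it cannot be used.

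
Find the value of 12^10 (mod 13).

Step 1: Compute 12^10 mod 13 step by step, reducing modulo 13 at each step.
  12^1 mod 13 = 12
  12^2 mod 13 = (12 * 12) mod 13 = 1
  12^3 mod 13 = (1 * 12) mod 13 = 12
  12^4 mod 13 = (12 * 12) mod 13 = 1
  12^5 mod 13 = (1 * 12) mod 13 = 12
  12^6 mod 13 = (12 * 12) mod 13 = 1
  12^7 mod 13 = (1 * 12) mod 13 = 12
  12^8 mod 13 = (12 * 12) mod 13 = 1
  12^9 mod 13 = (1 * 12) mod 13 = 12
  12^10 mod 13 = (12 * 12) mod 13 = 1
Step 2: Result = 1.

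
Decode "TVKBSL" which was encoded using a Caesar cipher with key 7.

Step 1: Reverse the shift by subtracting 7 from each letter position.
  T (position 19) -> position (19-7) mod 26 = 12 -> M
  V (position 21) -> position (21-7) mod 26 = 14 -> O
  K (position 10) -> position (10-7) mod 26 = 3 -> D
  B (position 1) -> position (1-7) mod 26 = 20 -> U
  S (position 18) -> position (18-7) mod 26 = 11 -> L
  L (position 11) -> position (11-7) mod 26 = 4 -> E
Decrypted message: MODULE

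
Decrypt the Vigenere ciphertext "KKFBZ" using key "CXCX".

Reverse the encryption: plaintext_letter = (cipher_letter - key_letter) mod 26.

Step 1: Extend key: CXCXC
Step 2: Decrypt each letter (c - k) mod 26:
  K(10) - C(2) = (10-2) mod 26 = 8 = I
  K(10) - X(23) = (10-23) mod 26 = 13 = N
  F(5) - C(2) = (5-2) mod 26 = 3 = D
  B(1) - X(23) = (1-23) mod 26 = 4 = E
  Z(25) - C(2) = (25-2) mod 26 = 23 = X
Plaintext: INDEX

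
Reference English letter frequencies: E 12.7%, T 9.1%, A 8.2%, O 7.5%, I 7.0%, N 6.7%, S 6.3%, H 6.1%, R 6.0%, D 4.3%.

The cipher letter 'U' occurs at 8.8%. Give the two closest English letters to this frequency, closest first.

Step 1: Observed frequency of 'U' is 8.8%.
Step 2: Compute distances to each reference frequency and sort:
  T (9.1%): difference = 0.3% <-- BEST
  A (8.2%): difference = 0.6% <-- RUNNER-UP
  O (7.5%): difference = 1.3%
  I (7.0%): difference = 1.8%
  N (6.7%): difference = 2.1%
Step 3: Most likely is 'T' (9.1%, diff 0.3%); second most likely is 'A' (8.2%, diff 0.6%).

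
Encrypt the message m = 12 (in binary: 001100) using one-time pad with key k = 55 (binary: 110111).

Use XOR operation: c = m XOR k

Step 1: Write out the XOR operation bit by bit:
  Message: 001100
  Key:     110111
  XOR:     111011
Step 2: Convert to decimal: 111011 = 59.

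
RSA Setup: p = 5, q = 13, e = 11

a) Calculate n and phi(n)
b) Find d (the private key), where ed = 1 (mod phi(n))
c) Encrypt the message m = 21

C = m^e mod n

Step 1: n = 5 * 13 = 65.
Step 2: phi(n) = (5-1)(13-1) = 4 * 12 = 48.
Step 3: Find d = 11^(-1) mod 48 = 35.
  Verify: 11 * 35 = 385 = 1 (mod 48).
Step 4: C = 21^11 mod 65 = 31.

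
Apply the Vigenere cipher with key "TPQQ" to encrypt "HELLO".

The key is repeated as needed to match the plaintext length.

Step 1: Repeat key to match plaintext length:
  Plaintext: HELLO
  Key:       TPQQT
Step 2: Encrypt each letter:
  H(7) + T(19) = (7+19) mod 26 = 0 = A
  E(4) + P(15) = (4+15) mod 26 = 19 = T
  L(11) + Q(16) = (11+16) mod 26 = 1 = B
  L(11) + Q(16) = (11+16) mod 26 = 1 = B
  O(14) + T(19) = (14+19) mod 26 = 7 = H
Ciphertext: ATBBH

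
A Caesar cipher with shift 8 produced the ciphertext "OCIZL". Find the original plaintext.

Step 1: Reverse the shift by subtracting 8 from each letter position.
  O (position 14) -> position (14-8) mod 26 = 6 -> G
  C (position 2) -> position (2-8) mod 26 = 20 -> U
  I (position 8) -> position (8-8) mod 26 = 0 -> A
  Z (position 25) -> position (25-8) mod 26 = 17 -> R
  L (position 11) -> position (11-8) mod 26 = 3 -> D
Decrypted message: GUARD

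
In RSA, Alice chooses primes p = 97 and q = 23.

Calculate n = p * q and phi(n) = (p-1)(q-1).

Step 1: n = p * q = 97 * 23 = 2231.
Step 2: phi(n) = (p-1)(q-1) = 96 * 22 = 2112.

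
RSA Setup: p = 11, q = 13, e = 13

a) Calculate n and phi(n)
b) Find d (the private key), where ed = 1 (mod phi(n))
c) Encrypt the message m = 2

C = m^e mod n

Step 1: n = 11 * 13 = 143.
Step 2: phi(n) = (11-1)(13-1) = 10 * 12 = 120.
Step 3: Find d = 13^(-1) mod 120 = 37.
  Verify: 13 * 37 = 481 = 1 (mod 120).
Step 4: C = 2^13 mod 143 = 41.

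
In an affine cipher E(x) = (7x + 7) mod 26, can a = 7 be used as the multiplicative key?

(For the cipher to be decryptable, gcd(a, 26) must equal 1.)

Step 1: Compute gcd(7, 26).
Step 2: gcd(7, 26) = 1.
Since gcd = 1, 7 is coprime with 26, so it is a valid key.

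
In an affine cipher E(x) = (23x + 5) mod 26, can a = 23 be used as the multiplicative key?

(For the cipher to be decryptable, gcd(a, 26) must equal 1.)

Step 1: Compute gcd(23, 26).
Step 2: gcd(23, 26) = 1.
Since gcd = 1, 23 is coprime with 26, so it is a valid key.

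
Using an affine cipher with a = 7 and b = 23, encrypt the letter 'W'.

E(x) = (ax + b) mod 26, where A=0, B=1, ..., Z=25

Step 1: Convert 'W' to number: x = 22.
Step 2: E(22) = (7 * 22 + 23) mod 26 = 177 mod 26 = 21.
Step 3: Convert 21 back to letter: V.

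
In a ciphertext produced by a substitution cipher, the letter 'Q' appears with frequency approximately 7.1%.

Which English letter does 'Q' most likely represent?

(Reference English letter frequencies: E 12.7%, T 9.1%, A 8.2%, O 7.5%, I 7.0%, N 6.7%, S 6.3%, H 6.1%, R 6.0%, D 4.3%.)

Step 1: The observed frequency is 7.1%.
Step 2: Compare with English frequencies:
  E: 12.7% (difference: 5.6%)
  T: 9.1% (difference: 2.0%)
  A: 8.2% (difference: 1.1%)
  O: 7.5% (difference: 0.4%)
  I: 7.0% (difference: 0.1%) <-- closest
  N: 6.7% (difference: 0.4%)
  S: 6.3% (difference: 0.8%)
  H: 6.1% (difference: 1.0%)
  R: 6.0% (difference: 1.1%)
  D: 4.3% (difference: 2.8%)
Step 3: 'Q' most likely represents 'I' (frequency 7.0%).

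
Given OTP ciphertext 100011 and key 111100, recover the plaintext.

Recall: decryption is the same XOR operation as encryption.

Step 1: XOR ciphertext with key:
  Ciphertext: 100011
  Key:        111100
  XOR:        011111
Step 2: Plaintext = 011111 = 31 in decimal.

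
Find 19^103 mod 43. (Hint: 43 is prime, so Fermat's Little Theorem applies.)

Step 1: Since 43 is prime, by Fermat's Little Theorem: 19^42 = 1 (mod 43).
Step 2: Reduce exponent: 103 mod 42 = 19.
Step 3: So 19^103 = 19^19 (mod 43).
Step 4: 19^19 mod 43 = 5.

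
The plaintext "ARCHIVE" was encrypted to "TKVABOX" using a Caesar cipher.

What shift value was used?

Step 1: Compare first letters: A (position 0) -> T (position 19).
Step 2: Shift = (19 - 0) mod 26 = 19.
The shift value is 19.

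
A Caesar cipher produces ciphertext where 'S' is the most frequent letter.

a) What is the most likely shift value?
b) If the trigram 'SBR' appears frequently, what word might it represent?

Step 1: In English, 'E' is the most frequent letter (12.7%).
Step 2: The most frequent ciphertext letter is 'S' (position 18).
Step 3: Shift = (18 - 4) mod 26 = 14.
Step 4: Decrypt 'SBR' by shifting back 14:
  S -> E
  B -> N
  R -> D
Step 5: 'SBR' decrypts to 'END'.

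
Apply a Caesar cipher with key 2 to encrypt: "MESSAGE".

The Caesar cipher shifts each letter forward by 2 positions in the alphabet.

Step 1: For each letter, shift forward by 2 positions (mod 26).
  M (position 12) -> position (12+2) mod 26 = 14 -> O
  E (position 4) -> position (4+2) mod 26 = 6 -> G
  S (position 18) -> position (18+2) mod 26 = 20 -> U
  S (position 18) -> position (18+2) mod 26 = 20 -> U
  A (position 0) -> position (0+2) mod 26 = 2 -> C
  G (position 6) -> position (6+2) mod 26 = 8 -> I
  E (position 4) -> position (4+2) mod 26 = 6 -> G
Result: OGUUCIG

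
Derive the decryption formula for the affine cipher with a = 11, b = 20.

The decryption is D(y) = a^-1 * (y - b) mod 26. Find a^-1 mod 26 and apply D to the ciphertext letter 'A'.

Step 1: Find a^-1, the modular inverse of 11 mod 26.
Step 2: We need 11 * a^-1 = 1 (mod 26).
Step 3: 11 * 19 = 209 = 8 * 26 + 1, so a^-1 = 19.
Step 4: D(y) = 19(y - 20) mod 26.
Step 5: Apply to 'A' (y = 0): D(0) = 19 * (0 - 20) mod 26 = 19 * -20 mod 26 = 10 -> 'K'.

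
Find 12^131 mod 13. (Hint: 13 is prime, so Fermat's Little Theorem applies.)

Step 1: Since 13 is prime, by Fermat's Little Theorem: 12^12 = 1 (mod 13).
Step 2: Reduce exponent: 131 mod 12 = 11.
Step 3: So 12^131 = 12^11 (mod 13).
Step 4: 12^11 mod 13 = 12.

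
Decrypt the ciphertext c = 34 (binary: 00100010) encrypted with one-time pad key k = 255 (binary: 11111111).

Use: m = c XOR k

Step 1: XOR ciphertext with key:
  Ciphertext: 00100010
  Key:        11111111
  XOR:        11011101
Step 2: Plaintext = 11011101 = 221 in decimal.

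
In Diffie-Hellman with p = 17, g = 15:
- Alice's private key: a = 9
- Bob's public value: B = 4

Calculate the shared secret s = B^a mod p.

Step 1: s = B^a mod p = 4^9 mod 17.
  4^1 mod 17 = 4
  4^2 mod 17 = (4 * 4) mod 17 = 16
  4^3 mod 17 = (16 * 4) mod 17 = 13
  4^4 mod 17 = (13 * 4) mod 17 = 1
  4^5 mod 17 = (1 * 4) mod 17 = 4
  4^6 mod 17 = (4 * 4) mod 17 = 16
  4^7 mod 17 = (16 * 4) mod 17 = 13
  4^8 mod 17 = (13 * 4) mod 17 = 1
  4^9 mod 17 = (1 * 4) mod 17 = 4
Result: shared secret = 4.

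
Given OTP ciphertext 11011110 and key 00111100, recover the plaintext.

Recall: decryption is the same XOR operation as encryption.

Step 1: XOR ciphertext with key:
  Ciphertext: 11011110
  Key:        00111100
  XOR:        11100010
Step 2: Plaintext = 11100010 = 226 in decimal.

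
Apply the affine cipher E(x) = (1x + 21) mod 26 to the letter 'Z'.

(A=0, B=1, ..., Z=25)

Step 1: Convert 'Z' to number: x = 25.
Step 2: E(25) = (1 * 25 + 21) mod 26 = 46 mod 26 = 20.
Step 3: Convert 20 back to letter: U.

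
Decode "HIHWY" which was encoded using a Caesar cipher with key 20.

Step 1: Reverse the shift by subtracting 20 from each letter position.
  H (position 7) -> position (7-20) mod 26 = 13 -> N
  I (position 8) -> position (8-20) mod 26 = 14 -> O
  H (position 7) -> position (7-20) mod 26 = 13 -> N
  W (position 22) -> position (22-20) mod 26 = 2 -> C
  Y (position 24) -> position (24-20) mod 26 = 4 -> E
Decrypted message: NONCE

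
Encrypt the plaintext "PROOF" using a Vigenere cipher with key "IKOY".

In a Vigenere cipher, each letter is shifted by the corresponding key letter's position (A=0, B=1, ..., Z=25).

Step 1: Repeat key to match plaintext length:
  Plaintext: PROOF
  Key:       IKOYI
Step 2: Encrypt each letter:
  P(15) + I(8) = (15+8) mod 26 = 23 = X
  R(17) + K(10) = (17+10) mod 26 = 1 = B
  O(14) + O(14) = (14+14) mod 26 = 2 = C
  O(14) + Y(24) = (14+24) mod 26 = 12 = M
  F(5) + I(8) = (5+8) mod 26 = 13 = N
Ciphertext: XBCMN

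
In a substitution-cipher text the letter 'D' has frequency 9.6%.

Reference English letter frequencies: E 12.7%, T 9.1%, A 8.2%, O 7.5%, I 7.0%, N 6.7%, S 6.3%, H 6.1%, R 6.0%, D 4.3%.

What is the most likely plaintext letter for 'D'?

Step 1: The observed frequency is 9.6%.
Step 2: Compare with English frequencies:
  E: 12.7% (difference: 3.1%)
  T: 9.1% (difference: 0.5%) <-- closest
  A: 8.2% (difference: 1.4%)
  O: 7.5% (difference: 2.1%)
  I: 7.0% (difference: 2.6%)
  N: 6.7% (difference: 2.9%)
  S: 6.3% (difference: 3.3%)
  H: 6.1% (difference: 3.5%)
  R: 6.0% (difference: 3.6%)
  D: 4.3% (difference: 5.3%)
Step 3: 'D' most likely represents 'T' (frequency 9.1%).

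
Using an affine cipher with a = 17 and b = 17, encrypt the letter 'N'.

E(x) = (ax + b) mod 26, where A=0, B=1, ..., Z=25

Step 1: Convert 'N' to number: x = 13.
Step 2: E(13) = (17 * 13 + 17) mod 26 = 238 mod 26 = 4.
Step 3: Convert 4 back to letter: E.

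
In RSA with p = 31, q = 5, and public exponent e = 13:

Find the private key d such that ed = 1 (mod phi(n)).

Step 1: n = 31 * 5 = 155.
Step 2: phi(n) = 30 * 4 = 120.
Step 3: Find d such that 13 * d = 1 (mod 120).
Step 4: d = 13^(-1) mod 120 = 37.
Verification: 13 * 37 = 481 = 4 * 120 + 1.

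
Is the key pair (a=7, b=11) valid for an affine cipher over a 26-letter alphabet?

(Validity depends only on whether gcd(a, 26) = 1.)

Step 1: Compute gcd(7, 26).
Step 2: gcd(7, 26) = 1.
Since gcd = 1, 7 is coprime with 26, so it is a valid key.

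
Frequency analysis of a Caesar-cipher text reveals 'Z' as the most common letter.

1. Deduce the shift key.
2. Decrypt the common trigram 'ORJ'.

Step 1: In English, 'E' is the most frequent letter (12.7%).
Step 2: The most frequent ciphertext letter is 'Z' (position 25).
Step 3: Shift = (25 - 4) mod 26 = 21.
Step 4: Decrypt 'ORJ' by shifting back 21:
  O -> T
  R -> W
  J -> O
Step 5: 'ORJ' decrypts to 'TWO'.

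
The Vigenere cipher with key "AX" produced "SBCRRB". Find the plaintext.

Step 1: Extend key: AXAXAX
Step 2: Decrypt each letter (c - k) mod 26:
  S(18) - A(0) = (18-0) mod 26 = 18 = S
  B(1) - X(23) = (1-23) mod 26 = 4 = E
  C(2) - A(0) = (2-0) mod 26 = 2 = C
  R(17) - X(23) = (17-23) mod 26 = 20 = U
  R(17) - A(0) = (17-0) mod 26 = 17 = R
  B(1) - X(23) = (1-23) mod 26 = 4 = E
Plaintext: SECURE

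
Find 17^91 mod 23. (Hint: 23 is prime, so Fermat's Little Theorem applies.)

Step 1: Since 23 is prime, by Fermat's Little Theorem: 17^22 = 1 (mod 23).
Step 2: Reduce exponent: 91 mod 22 = 3.
Step 3: So 17^91 = 17^3 (mod 23).
Step 4: 17^3 mod 23 = 14.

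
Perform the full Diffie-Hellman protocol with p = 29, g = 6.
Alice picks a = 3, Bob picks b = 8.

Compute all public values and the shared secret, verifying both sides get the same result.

Step 1: A = g^a mod p = 6^3 mod 29 = 13.
Step 2: B = g^b mod p = 6^8 mod 29 = 23.
Step 3: Alice computes s = B^a mod p = 23^3 mod 29 = 16.
Step 4: Bob computes s = A^b mod p = 13^8 mod 29 = 16.
Both sides agree: shared secret = 16.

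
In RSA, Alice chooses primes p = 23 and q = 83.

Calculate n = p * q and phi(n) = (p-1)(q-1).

Step 1: n = p * q = 23 * 83 = 1909.
Step 2: phi(n) = (p-1)(q-1) = 22 * 82 = 1804.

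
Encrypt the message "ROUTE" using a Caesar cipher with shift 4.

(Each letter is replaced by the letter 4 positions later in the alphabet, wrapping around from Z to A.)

Step 1: For each letter, shift forward by 4 positions (mod 26).
  R (position 17) -> position (17+4) mod 26 = 21 -> V
  O (position 14) -> position (14+4) mod 26 = 18 -> S
  U (position 20) -> position (20+4) mod 26 = 24 -> Y
  T (position 19) -> position (19+4) mod 26 = 23 -> X
  E (position 4) -> position (4+4) mod 26 = 8 -> I
Result: VSYXI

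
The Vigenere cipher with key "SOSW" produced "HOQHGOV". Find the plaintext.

Step 1: Extend key: SOSWSOS
Step 2: Decrypt each letter (c - k) mod 26:
  H(7) - S(18) = (7-18) mod 26 = 15 = P
  O(14) - O(14) = (14-14) mod 26 = 0 = A
  Q(16) - S(18) = (16-18) mod 26 = 24 = Y
  H(7) - W(22) = (7-22) mod 26 = 11 = L
  G(6) - S(18) = (6-18) mod 26 = 14 = O
  O(14) - O(14) = (14-14) mod 26 = 0 = A
  V(21) - S(18) = (21-18) mod 26 = 3 = D
Plaintext: PAYLOAD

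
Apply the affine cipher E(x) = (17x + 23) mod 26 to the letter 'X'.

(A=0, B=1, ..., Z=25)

Step 1: Convert 'X' to number: x = 23.
Step 2: E(23) = (17 * 23 + 23) mod 26 = 414 mod 26 = 24.
Step 3: Convert 24 back to letter: Y.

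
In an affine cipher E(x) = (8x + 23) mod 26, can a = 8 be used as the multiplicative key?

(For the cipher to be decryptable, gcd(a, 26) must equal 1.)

Step 1: Compute gcd(8, 26).
Step 2: gcd(8, 26) = 2.
Since gcd = 2 != 1, 8 shares a common factor with 26, so it cannot be used.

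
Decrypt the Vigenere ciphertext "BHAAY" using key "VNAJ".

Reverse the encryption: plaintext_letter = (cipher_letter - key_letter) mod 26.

Step 1: Extend key: VNAJV
Step 2: Decrypt each letter (c - k) mod 26:
  B(1) - V(21) = (1-21) mod 26 = 6 = G
  H(7) - N(13) = (7-13) mod 26 = 20 = U
  A(0) - A(0) = (0-0) mod 26 = 0 = A
  A(0) - J(9) = (0-9) mod 26 = 17 = R
  Y(24) - V(21) = (24-21) mod 26 = 3 = D
Plaintext: GUARD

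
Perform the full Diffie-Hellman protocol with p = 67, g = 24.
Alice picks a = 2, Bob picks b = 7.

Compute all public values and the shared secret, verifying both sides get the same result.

Step 1: A = g^a mod p = 24^2 mod 67 = 40.
Step 2: B = g^b mod p = 24^7 mod 67 = 25.
Step 3: Alice computes s = B^a mod p = 25^2 mod 67 = 22.
Step 4: Bob computes s = A^b mod p = 40^7 mod 67 = 22.
Both sides agree: shared secret = 22.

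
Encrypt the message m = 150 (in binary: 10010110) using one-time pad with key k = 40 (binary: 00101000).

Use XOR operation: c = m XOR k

Step 1: Write out the XOR operation bit by bit:
  Message: 10010110
  Key:     00101000
  XOR:     10111110
Step 2: Convert to decimal: 10111110 = 190.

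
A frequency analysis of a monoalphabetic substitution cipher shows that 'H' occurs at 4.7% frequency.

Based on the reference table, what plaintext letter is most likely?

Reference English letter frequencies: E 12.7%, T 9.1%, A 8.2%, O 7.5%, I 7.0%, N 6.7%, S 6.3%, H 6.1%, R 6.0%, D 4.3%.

Step 1: The observed frequency is 4.7%.
Step 2: Compare with English frequencies:
  E: 12.7% (difference: 8.0%)
  T: 9.1% (difference: 4.4%)
  A: 8.2% (difference: 3.5%)
  O: 7.5% (difference: 2.8%)
  I: 7.0% (difference: 2.3%)
  N: 6.7% (difference: 2.0%)
  S: 6.3% (difference: 1.6%)
  H: 6.1% (difference: 1.4%)
  R: 6.0% (difference: 1.3%)
  D: 4.3% (difference: 0.4%) <-- closest
Step 3: 'H' most likely represents 'D' (frequency 4.3%).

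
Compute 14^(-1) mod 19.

Step 1: We need x such that 14 * x = 1 (mod 19).
Step 2: Using the extended Euclidean algorithm or trial:
  14 * 15 = 210 = 11 * 19 + 1.
Step 3: Since 210 mod 19 = 1, the inverse is x = 15.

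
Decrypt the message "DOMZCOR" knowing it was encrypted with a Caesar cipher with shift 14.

Step 1: Reverse the shift by subtracting 14 from each letter position.
  D (position 3) -> position (3-14) mod 26 = 15 -> P
  O (position 14) -> position (14-14) mod 26 = 0 -> A
  M (position 12) -> position (12-14) mod 26 = 24 -> Y
  Z (position 25) -> position (25-14) mod 26 = 11 -> L
  C (position 2) -> position (2-14) mod 26 = 14 -> O
  O (position 14) -> position (14-14) mod 26 = 0 -> A
  R (position 17) -> position (17-14) mod 26 = 3 -> D
Decrypted message: PAYLOAD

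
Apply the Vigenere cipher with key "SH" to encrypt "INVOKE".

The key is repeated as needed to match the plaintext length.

Step 1: Repeat key to match plaintext length:
  Plaintext: INVOKE
  Key:       SHSHSH
Step 2: Encrypt each letter:
  I(8) + S(18) = (8+18) mod 26 = 0 = A
  N(13) + H(7) = (13+7) mod 26 = 20 = U
  V(21) + S(18) = (21+18) mod 26 = 13 = N
  O(14) + H(7) = (14+7) mod 26 = 21 = V
  K(10) + S(18) = (10+18) mod 26 = 2 = C
  E(4) + H(7) = (4+7) mod 26 = 11 = L
Ciphertext: AUNVCL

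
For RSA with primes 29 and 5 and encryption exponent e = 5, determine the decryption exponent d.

Step 1: n = 29 * 5 = 145.
Step 2: phi(n) = 28 * 4 = 112.
Step 3: Find d such that 5 * d = 1 (mod 112).
Step 4: d = 5^(-1) mod 112 = 45.
Verification: 5 * 45 = 225 = 2 * 112 + 1.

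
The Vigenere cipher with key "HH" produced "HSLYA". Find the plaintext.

Step 1: Extend key: HHHHH
Step 2: Decrypt each letter (c - k) mod 26:
  H(7) - H(7) = (7-7) mod 26 = 0 = A
  S(18) - H(7) = (18-7) mod 26 = 11 = L
  L(11) - H(7) = (11-7) mod 26 = 4 = E
  Y(24) - H(7) = (24-7) mod 26 = 17 = R
  A(0) - H(7) = (0-7) mod 26 = 19 = T
Plaintext: ALERT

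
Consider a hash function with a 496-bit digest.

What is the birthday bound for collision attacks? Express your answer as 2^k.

Step 1: The birthday paradox gives collision probability ~50% after sqrt(2^n) = 2^(n/2) hashes.
Step 2: For 496-bit output: 2^(496/2) = 2^248.
Step 3: Approximately 2^248 hash computations needed.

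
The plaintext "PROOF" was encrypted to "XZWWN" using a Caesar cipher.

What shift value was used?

Step 1: Compare first letters: P (position 15) -> X (position 23).
Step 2: Shift = (23 - 15) mod 26 = 8.
The shift value is 8.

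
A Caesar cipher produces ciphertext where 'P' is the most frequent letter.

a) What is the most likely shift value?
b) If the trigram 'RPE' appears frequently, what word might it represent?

Step 1: In English, 'E' is the most frequent letter (12.7%).
Step 2: The most frequent ciphertext letter is 'P' (position 15).
Step 3: Shift = (15 - 4) mod 26 = 11.
Step 4: Decrypt 'RPE' by shifting back 11:
  R -> G
  P -> E
  E -> T
Step 5: 'RPE' decrypts to 'GET'.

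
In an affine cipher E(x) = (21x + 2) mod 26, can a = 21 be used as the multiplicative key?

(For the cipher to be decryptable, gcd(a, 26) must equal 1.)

Step 1: Compute gcd(21, 26).
Step 2: gcd(21, 26) = 1.
Since gcd = 1, 21 is coprime with 26, so it is a valid key.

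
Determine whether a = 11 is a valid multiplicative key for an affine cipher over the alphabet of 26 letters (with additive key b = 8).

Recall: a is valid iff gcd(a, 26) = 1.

Step 1: Compute gcd(11, 26).
Step 2: gcd(11, 26) = 1.
Since gcd = 1, 11 is coprime with 26, so it is a valid key.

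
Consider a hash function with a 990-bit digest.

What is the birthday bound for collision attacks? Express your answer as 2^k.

Step 1: The birthday paradox gives collision probability ~50% after sqrt(2^n) = 2^(n/2) hashes.
Step 2: For 990-bit output: 2^(990/2) = 2^495.
Step 3: Approximately 2^495 hash computations needed.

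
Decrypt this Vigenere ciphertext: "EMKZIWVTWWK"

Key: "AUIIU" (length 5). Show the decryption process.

Step 1: Key 'AUIIU' has length 5. Extended key: AUIIUAUIIUA
Step 2: Decrypt each position:
  E(4) - A(0) = 4 = E
  M(12) - U(20) = 18 = S
  K(10) - I(8) = 2 = C
  Z(25) - I(8) = 17 = R
  I(8) - U(20) = 14 = O
  W(22) - A(0) = 22 = W
  V(21) - U(20) = 1 = B
  T(19) - I(8) = 11 = L
  W(22) - I(8) = 14 = O
  W(22) - U(20) = 2 = C
  K(10) - A(0) = 10 = K
Plaintext: ESCROWBLOCK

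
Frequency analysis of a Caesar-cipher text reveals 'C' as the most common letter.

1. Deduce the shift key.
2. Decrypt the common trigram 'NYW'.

Step 1: In English, 'E' is the most frequent letter (12.7%).
Step 2: The most frequent ciphertext letter is 'C' (position 2).
Step 3: Shift = (2 - 4) mod 26 = 24.
Step 4: Decrypt 'NYW' by shifting back 24:
  N -> P
  Y -> A
  W -> Y
Step 5: 'NYW' decrypts to 'PAY'.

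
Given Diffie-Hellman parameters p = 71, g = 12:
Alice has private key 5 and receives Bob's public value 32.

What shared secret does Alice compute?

Step 1: s = B^a mod p = 32^5 mod 71.
  32^1 mod 71 = 32
  32^2 mod 71 = (32 * 32) mod 71 = 30
  32^3 mod 71 = (30 * 32) mod 71 = 37
  32^4 mod 71 = (37 * 32) mod 71 = 48
  32^5 mod 71 = (48 * 32) mod 71 = 45
Result: shared secret = 45.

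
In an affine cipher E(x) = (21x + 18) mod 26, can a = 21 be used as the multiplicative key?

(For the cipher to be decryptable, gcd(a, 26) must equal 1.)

Step 1: Compute gcd(21, 26).
Step 2: gcd(21, 26) = 1.
Since gcd = 1, 21 is coprime with 26, so it is a valid key.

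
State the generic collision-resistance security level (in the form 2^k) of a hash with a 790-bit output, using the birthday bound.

Step 1: The birthday paradox gives collision probability ~50% after sqrt(2^n) = 2^(n/2) hashes.
Step 2: For 790-bit output: 2^(790/2) = 2^395.
Step 3: Approximately 2^395 hash computations needed.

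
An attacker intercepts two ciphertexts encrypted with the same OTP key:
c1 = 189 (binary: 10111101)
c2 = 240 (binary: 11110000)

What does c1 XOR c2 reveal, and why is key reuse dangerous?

Step 1: c1 XOR c2 = (m1 XOR k) XOR (m2 XOR k).
Step 2: By XOR associativity/commutativity: = m1 XOR m2 XOR k XOR k = m1 XOR m2.
Step 3: 10111101 XOR 11110000 = 01001101 = 77.
Step 4: The key cancels out! An attacker learns m1 XOR m2 = 77, revealing the relationship between plaintexts.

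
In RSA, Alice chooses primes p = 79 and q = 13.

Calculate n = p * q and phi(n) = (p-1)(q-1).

Step 1: n = p * q = 79 * 13 = 1027.
Step 2: phi(n) = (p-1)(q-1) = 78 * 12 = 936.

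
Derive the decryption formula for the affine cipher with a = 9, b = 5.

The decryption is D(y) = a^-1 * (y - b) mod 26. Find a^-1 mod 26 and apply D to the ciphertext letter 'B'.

Step 1: Find a^-1, the modular inverse of 9 mod 26.
Step 2: We need 9 * a^-1 = 1 (mod 26).
Step 3: 9 * 3 = 27 = 1 * 26 + 1, so a^-1 = 3.
Step 4: D(y) = 3(y - 5) mod 26.
Step 5: Apply to 'B' (y = 1): D(1) = 3 * (1 - 5) mod 26 = 3 * -4 mod 26 = 14 -> 'O'.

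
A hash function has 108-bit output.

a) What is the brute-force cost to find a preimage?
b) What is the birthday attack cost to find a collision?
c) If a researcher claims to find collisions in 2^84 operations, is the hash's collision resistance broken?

Step 1: Preimage resistance requires brute-force of 2^108 operations.
Step 2: Collision resistance (birthday bound) = 2^(108/2) = 2^54.
Step 3: The claimed attack costs 2^84 operations.
Step 4: Since 2^84 >= 2^54, the claimed attack is no faster than the generic birthday attack, so this does not break collision resistance.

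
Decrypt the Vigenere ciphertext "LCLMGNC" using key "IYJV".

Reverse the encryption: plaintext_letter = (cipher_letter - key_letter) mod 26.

Step 1: Extend key: IYJVIYJ
Step 2: Decrypt each letter (c - k) mod 26:
  L(11) - I(8) = (11-8) mod 26 = 3 = D
  C(2) - Y(24) = (2-24) mod 26 = 4 = E
  L(11) - J(9) = (11-9) mod 26 = 2 = C
  M(12) - V(21) = (12-21) mod 26 = 17 = R
  G(6) - I(8) = (6-8) mod 26 = 24 = Y
  N(13) - Y(24) = (13-24) mod 26 = 15 = P
  C(2) - J(9) = (2-9) mod 26 = 19 = T
Plaintext: DECRYPT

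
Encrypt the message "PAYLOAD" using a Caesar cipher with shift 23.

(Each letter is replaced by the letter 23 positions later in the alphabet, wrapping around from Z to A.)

Step 1: For each letter, shift forward by 23 positions (mod 26).
  P (position 15) -> position (15+23) mod 26 = 12 -> M
  A (position 0) -> position (0+23) mod 26 = 23 -> X
  Y (position 24) -> position (24+23) mod 26 = 21 -> V
  L (position 11) -> position (11+23) mod 26 = 8 -> I
  O (position 14) -> position (14+23) mod 26 = 11 -> L
  A (position 0) -> position (0+23) mod 26 = 23 -> X
  D (position 3) -> position (3+23) mod 26 = 0 -> A
Result: MXVILXA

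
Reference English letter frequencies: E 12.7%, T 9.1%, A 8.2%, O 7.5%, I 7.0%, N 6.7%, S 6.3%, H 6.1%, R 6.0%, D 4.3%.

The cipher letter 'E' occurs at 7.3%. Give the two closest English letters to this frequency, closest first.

Step 1: Observed frequency of 'E' is 7.3%.
Step 2: Compute distances to each reference frequency and sort:
  O (7.5%): difference = 0.2% <-- BEST
  I (7.0%): difference = 0.3% <-- RUNNER-UP
  N (6.7%): difference = 0.6%
  A (8.2%): difference = 0.9%
  S (6.3%): difference = 1.0%
Step 3: Most likely is 'O' (7.5%, diff 0.2%); second most likely is 'I' (7.0%, diff 0.3%).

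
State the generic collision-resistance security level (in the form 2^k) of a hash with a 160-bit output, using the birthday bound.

Step 1: The birthday paradox gives collision probability ~50% after sqrt(2^n) = 2^(n/2) hashes.
Step 2: For 160-bit output: 2^(160/2) = 2^80.
Step 3: Approximately 2^80 hash computations needed.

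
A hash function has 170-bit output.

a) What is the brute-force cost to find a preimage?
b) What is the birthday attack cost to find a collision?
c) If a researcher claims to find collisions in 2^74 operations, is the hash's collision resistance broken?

Step 1: Preimage resistance requires brute-force of 2^170 operations.
Step 2: Collision resistance (birthday bound) = 2^(170/2) = 2^85.
Step 3: The claimed attack costs 2^74 operations.
Step 4: Since 2^74 < 2^85, the claimed attack beats the generic birthday bound, so collision resistance is broken.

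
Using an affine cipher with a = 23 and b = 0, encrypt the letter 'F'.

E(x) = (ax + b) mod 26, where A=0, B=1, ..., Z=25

Step 1: Convert 'F' to number: x = 5.
Step 2: E(5) = (23 * 5 + 0) mod 26 = 115 mod 26 = 11.
Step 3: Convert 11 back to letter: L.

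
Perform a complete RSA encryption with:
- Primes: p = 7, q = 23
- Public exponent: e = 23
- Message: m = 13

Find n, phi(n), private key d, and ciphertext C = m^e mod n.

Step 1: n = 7 * 23 = 161.
Step 2: phi(n) = (7-1)(23-1) = 6 * 22 = 132.
Step 3: Find d = 23^(-1) mod 132 = 23.
  Verify: 23 * 23 = 529 = 1 (mod 132).
Step 4: C = 13^23 mod 161 = 13.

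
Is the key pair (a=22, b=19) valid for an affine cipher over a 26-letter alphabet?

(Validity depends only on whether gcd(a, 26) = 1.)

Step 1: Compute gcd(22, 26).
Step 2: gcd(22, 26) = 2.
Since gcd = 2 != 1, 22 shares a common factor with 26, so it cannot be used.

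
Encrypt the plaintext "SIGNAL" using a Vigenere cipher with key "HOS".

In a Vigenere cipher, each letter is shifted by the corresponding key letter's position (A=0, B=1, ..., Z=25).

Step 1: Repeat key to match plaintext length:
  Plaintext: SIGNAL
  Key:       HOSHOS
Step 2: Encrypt each letter:
  S(18) + H(7) = (18+7) mod 26 = 25 = Z
  I(8) + O(14) = (8+14) mod 26 = 22 = W
  G(6) + S(18) = (6+18) mod 26 = 24 = Y
  N(13) + H(7) = (13+7) mod 26 = 20 = U
  A(0) + O(14) = (0+14) mod 26 = 14 = O
  L(11) + S(18) = (11+18) mod 26 = 3 = D
Ciphertext: ZWYUOD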